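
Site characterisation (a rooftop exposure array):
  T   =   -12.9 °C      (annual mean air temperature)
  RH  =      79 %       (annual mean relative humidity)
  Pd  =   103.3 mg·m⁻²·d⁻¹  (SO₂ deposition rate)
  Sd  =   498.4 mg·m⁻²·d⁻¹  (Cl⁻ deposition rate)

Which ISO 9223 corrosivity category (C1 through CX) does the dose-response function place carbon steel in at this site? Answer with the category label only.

C3

carbon steel: f(T) = +0.150·(T−10) [T≤10 °C] = -3.4350
  sulphur-dioxide contribution → 3.088 μm/a
  chloride contribution → 38.83 μm/a
  ⇒ r_corr(carbon steel) = 41.92 μm/a
Category bounds: 25…50 μm/a bracket r_corr ⇒ C3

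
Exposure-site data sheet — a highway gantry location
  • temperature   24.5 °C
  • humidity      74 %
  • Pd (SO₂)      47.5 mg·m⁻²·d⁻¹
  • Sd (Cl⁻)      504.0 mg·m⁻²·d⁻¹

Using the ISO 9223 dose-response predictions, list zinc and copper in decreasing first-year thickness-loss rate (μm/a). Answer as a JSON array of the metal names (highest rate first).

["zinc", "copper"]

zinc: T>10 °C ⇒ hinge -0.071·(24.5−10) = -1.0295
  Pd branch = 0.0129·Pd^0.44·e^(0.046·RH+f) = 0.7578 μm/a
  Sd branch = 0.0175·Sd^0.57·e^(0.008·RH+0.085·T) = 8.809 μm/a
  r_corr = 0.7578 + 8.809 = 9.567 μm/a
copper: temperature factor f = -0.080·(14.5) = -1.1600
  Pd branch = 0.0053·Pd^0.26·e^(0.059·RH+f) = 0.3569 μm/a
  Sd branch = 0.01025·Sd^0.27·e^(0.036·RH+0.049·T) = 2.622 μm/a
  r_corr = 0.3569 + 2.622 = 2.979 μm/a
Ordering by μm/a: zinc (9.57) > copper (2.98)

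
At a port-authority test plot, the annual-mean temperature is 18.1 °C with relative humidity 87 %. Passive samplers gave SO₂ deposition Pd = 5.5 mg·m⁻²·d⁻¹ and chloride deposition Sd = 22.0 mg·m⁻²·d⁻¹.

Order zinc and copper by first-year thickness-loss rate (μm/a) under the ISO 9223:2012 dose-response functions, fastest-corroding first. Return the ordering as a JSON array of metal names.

zinc: temperature factor f = -0.071·(8.1) = -0.5751
  Pd branch = 0.0129·Pd^0.44·e^(0.046·RH+f) = 0.8407 μm/a
  Cl⁻ term: 0.0175·22.0^0.57·exp(0.008·87+0.085·18.1) = 0.952
  r_corr = 0.8407 + 0.952 = 1.793 μm/a
copper: f(T) = -0.080·(T−10) [T>10 °C] = -0.6480
  Pd branch = 0.0053·Pd^0.26·e^(0.059·RH+f) = 0.7321 μm/a
  Sd branch = 0.01025·Sd^0.27·e^(0.036·RH+0.049·T) = 1.314 μm/a
  r_corr = 0.7321 + 1.314 = 2.046 μm/a
Ordering by μm/a: copper (2.05) > zinc (1.79)

["copper", "zinc"]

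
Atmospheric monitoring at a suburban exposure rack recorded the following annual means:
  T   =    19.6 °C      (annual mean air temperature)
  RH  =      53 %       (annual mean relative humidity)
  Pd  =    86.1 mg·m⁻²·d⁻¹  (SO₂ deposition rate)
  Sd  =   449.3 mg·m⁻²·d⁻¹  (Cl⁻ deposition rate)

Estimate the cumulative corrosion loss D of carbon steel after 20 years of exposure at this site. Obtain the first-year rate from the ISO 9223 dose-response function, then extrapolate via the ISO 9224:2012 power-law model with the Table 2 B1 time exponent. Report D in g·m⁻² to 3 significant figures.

D(20) = 3.29e+03 g·m⁻²

carbon steel: f(T) = -0.054·(T−10) [T>10 °C] = -0.5184
  SO₂ term: 1.77·86.1^0.52·exp(0.02·53-0.5184) = 30.86
  Cl⁻ term: 0.102·449.3^0.62·exp(0.033·53+0.04·19.6) = 56.66
  r_corr = 30.86 + 56.66 = 87.51 μm/a
Power-law: D(20) = r_corr · 20^0.523
  D(20) = 87.51 × 20^0.523 = 87.51 × 4.791 = 419.3 μm
  Mass loss = 419.3 μm × 7.85 g/cm³ = 3291 g·m⁻²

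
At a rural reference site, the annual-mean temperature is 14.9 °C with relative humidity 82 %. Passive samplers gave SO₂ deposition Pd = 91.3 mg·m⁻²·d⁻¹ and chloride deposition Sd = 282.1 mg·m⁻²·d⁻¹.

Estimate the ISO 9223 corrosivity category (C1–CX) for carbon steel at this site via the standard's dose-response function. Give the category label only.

C5

carbon steel: f(T) = -0.054·(T−10) [T>10 °C] = -0.2646
  Pd branch = 1.77·Pd^0.52·e^(0.02·RH+f) = 73.24 μm/a
  Cl⁻ term: 0.102·282.1^0.62·exp(0.033·82+0.04·14.9) = 91.6
  sum: 73.24 + 91.6 → r_corr = 164.8 μm/a
Category bounds: 80…200 μm/a bracket r_corr ⇒ C5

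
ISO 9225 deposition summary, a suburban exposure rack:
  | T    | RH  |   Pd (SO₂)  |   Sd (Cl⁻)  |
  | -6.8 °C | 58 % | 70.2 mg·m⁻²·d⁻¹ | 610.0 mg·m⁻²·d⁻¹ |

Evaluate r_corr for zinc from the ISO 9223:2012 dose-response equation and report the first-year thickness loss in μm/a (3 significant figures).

r_corr = 1.24 μm/a

zinc: T≤10 °C ⇒ hinge +0.038·(-6.8−10) = -0.6384
  SO₂ term: 0.0129·70.2^0.44·exp(0.046·58-0.6384) = 0.6374
  Cl⁻ term: 0.0175·610.0^0.57·exp(0.008·58+0.085·-6.8) = 0.6042
  sum: 0.6374 + 0.6042 → r_corr = 1.242 μm/a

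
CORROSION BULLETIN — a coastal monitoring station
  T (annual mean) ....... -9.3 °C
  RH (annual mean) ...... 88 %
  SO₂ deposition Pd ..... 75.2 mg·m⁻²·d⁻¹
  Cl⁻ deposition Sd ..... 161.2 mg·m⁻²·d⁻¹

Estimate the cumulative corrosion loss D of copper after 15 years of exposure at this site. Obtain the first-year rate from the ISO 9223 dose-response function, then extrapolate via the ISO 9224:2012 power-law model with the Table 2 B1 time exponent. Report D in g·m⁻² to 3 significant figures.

copper: f(T) = +0.126·(T−10) [T≤10 °C] = -2.4318
  sulphur-dioxide contribution → 0.2575 μm/a
  chloride contribution → 0.609 μm/a
  total first-year rate 0.8666 μm/a
Long-term exponent b (ISO 9224 Table 2, B1) = 0.667
  D(15) = 0.8666 × 15^0.667 = 0.8666 × 6.088 = 5.275 μm
  Mass loss = 5.275 μm × 8.96 g/cm³ = 47.27 g·m⁻²

D(15) = 47.3 g·m⁻²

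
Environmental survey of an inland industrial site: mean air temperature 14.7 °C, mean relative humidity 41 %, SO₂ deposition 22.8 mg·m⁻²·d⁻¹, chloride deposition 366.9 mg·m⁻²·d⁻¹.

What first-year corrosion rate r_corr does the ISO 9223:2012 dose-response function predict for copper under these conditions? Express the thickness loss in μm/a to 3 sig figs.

copper: f(T) = -0.080·(T−10) [T>10 °C] = -0.3760
  SO₂ term: 0.0053·22.8^0.26·exp(0.059·41-0.3760) = 0.09217
  Sd branch = 0.01025·Sd^0.27·e^(0.036·RH+0.049·T) = 0.4539 μm/a
  r_corr = 0.09217 + 0.4539 = 0.5461 μm/a

r_corr = 0.546 μm/a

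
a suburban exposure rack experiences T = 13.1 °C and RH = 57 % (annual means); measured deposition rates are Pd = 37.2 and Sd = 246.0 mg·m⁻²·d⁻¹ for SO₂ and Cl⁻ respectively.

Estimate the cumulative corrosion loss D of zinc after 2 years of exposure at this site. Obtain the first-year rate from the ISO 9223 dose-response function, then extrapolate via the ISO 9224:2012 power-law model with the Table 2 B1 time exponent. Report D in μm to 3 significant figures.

zinc: temperature factor f = -0.071·(3.1) = -0.2201
  SO₂ term: 0.0129·37.2^0.44·exp(0.046·57-0.2201) = 0.6995
  Cl⁻ term: 0.0175·246.0^0.57·exp(0.008·57+0.085·13.1) = 1.939
  sum: 0.6995 + 1.939 → r_corr = 2.638 μm/a
ISO 9224: D(t) = r_corr · t^b with b = 0.813 (zinc, B1)
  D(2) = 2.638 × 2^0.813 = 2.638 × 1.757 = 4.635 μm

D(2) = 4.63 μm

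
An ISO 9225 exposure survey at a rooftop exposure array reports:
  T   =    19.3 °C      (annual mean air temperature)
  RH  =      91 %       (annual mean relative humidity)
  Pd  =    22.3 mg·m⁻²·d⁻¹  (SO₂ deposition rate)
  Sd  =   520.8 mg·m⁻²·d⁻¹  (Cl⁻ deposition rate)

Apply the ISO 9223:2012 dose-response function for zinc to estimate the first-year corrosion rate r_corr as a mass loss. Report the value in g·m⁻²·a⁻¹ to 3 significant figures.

zinc: f(T) = -0.071·(T−10) [T>10 °C] = -0.6603
  Pd branch = 0.0129·Pd^0.44·e^(0.046·RH+f) = 1.718 μm/a
  Sd branch = 0.0175·Sd^0.57·e^(0.008·RH+0.085·T) = 6.609 μm/a
  sum: 1.718 + 6.609 → r_corr = 8.328 μm/a
Convert to mass loss: 8.328 μm/a × 7.14 g/cm³ = 59.46 g·m⁻²·a⁻¹

r_corr = 59.5 g·m⁻²·a⁻¹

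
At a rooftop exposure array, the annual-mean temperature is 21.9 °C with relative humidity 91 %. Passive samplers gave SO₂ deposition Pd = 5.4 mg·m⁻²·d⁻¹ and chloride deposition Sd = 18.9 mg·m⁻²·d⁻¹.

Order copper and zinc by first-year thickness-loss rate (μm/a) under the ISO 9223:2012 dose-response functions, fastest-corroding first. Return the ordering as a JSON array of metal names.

copper: temperature factor f = -0.080·(11.9) = -0.9520
  sulphur-dioxide contribution → 0.6807 μm/a
  chloride contribution → 1.755 μm/a
  total first-year rate 2.435 μm/a
zinc: T>10 °C ⇒ hinge -0.071·(21.9−10) = -0.8449
  sulphur-dioxide contribution → 0.7654 μm/a
  chloride contribution → 1.245 μm/a
  total first-year rate 2.011 μm/a
Ordering by μm/a: copper (2.44) > zinc (2.01)

["copper", "zinc"]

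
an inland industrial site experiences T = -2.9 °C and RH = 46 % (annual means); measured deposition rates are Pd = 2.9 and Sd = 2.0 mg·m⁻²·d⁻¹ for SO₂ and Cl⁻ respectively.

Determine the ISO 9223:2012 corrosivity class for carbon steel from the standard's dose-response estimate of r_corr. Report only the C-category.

carbon steel: f(T) = +0.150·(T−10) [T≤10 °C] = -1.9350
  sulphur-dioxide contribution → 1.116 μm/a
  chloride contribution → 0.637 μm/a
  total first-year rate 1.753 μm/a
Category bounds: 1.3…25 μm/a bracket r_corr ⇒ C2

C2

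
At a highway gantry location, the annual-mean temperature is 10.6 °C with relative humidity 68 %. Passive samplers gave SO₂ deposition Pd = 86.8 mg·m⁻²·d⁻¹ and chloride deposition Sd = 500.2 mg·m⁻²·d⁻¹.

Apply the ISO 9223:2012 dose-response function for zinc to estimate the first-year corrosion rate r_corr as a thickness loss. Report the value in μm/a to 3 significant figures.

r_corr = 4.58 μm/a

zinc: temperature factor f = -0.071·(0.6) = -0.0426
  sulphur-dioxide contribution → 2.011 μm/a
  chloride contribution → 2.565 μm/a
  ⇒ r_corr(zinc) = 4.577 μm/a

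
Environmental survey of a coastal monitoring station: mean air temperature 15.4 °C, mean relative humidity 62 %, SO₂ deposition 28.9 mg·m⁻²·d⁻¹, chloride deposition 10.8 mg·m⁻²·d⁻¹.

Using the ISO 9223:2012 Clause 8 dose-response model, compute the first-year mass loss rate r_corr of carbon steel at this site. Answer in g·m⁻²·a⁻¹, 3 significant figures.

carbon steel: f(T) = -0.054·(T−10) [T>10 °C] = -0.2916
  Pd branch = 1.77·Pd^0.52·e^(0.02·RH+f) = 26.27 μm/a
  Cl⁻ term: 0.102·10.8^0.62·exp(0.033·62+0.04·15.4) = 6.389
  r_corr = 26.27 + 6.389 = 32.66 μm/a
Convert to mass loss: 32.66 μm/a × 7.85 g/cm³ = 256.4 g·m⁻²·a⁻¹

r_corr = 256 g·m⁻²·a⁻¹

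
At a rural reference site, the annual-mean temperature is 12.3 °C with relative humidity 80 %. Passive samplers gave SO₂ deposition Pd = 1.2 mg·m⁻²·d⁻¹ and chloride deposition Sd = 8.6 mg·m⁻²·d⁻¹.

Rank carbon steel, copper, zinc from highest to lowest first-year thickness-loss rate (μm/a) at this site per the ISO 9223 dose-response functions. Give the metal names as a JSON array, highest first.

["carbon steel", "copper", "zinc"]

carbon steel: temperature factor f = -0.054·(2.3) = -0.1242
  SO₂ term: 1.77·1.2^0.52·exp(0.02·80-0.1242) = 8.513
  Sd branch = 0.102·Sd^0.62·e^(0.033·RH+0.04·T) = 8.876 μm/a
  sum: 8.513 + 8.876 → r_corr = 17.39 μm/a
copper: temperature factor f = -0.080·(2.3) = -0.1840
  Pd branch = 0.0053·Pd^0.26·e^(0.059·RH+f) = 0.5186 μm/a
  Sd branch = 0.01025·Sd^0.27·e^(0.036·RH+0.049·T) = 0.5964 μm/a
  r_corr = 0.5186 + 0.5964 = 1.115 μm/a
zinc: T>10 °C ⇒ hinge -0.071·(12.3−10) = -0.1633
  Pd branch = 0.0129·Pd^0.44·e^(0.046·RH+f) = 0.4707 μm/a
  Sd branch = 0.0175·Sd^0.57·e^(0.008·RH+0.085·T) = 0.3219 μm/a
  sum: 0.4707 + 0.3219 → r_corr = 0.7926 μm/a
Ordering by μm/a: carbon steel (17.4) > copper (1.12) > zinc (0.793)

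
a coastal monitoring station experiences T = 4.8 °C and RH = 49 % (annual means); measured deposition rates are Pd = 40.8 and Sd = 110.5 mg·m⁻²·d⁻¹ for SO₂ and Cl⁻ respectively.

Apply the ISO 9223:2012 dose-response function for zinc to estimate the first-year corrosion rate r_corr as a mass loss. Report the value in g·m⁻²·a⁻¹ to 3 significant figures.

r_corr = 7.75 g·m⁻²·a⁻¹

zinc: T≤10 °C ⇒ hinge +0.038·(4.8−10) = -0.1976
  Pd branch = 0.0129·Pd^0.44·e^(0.046·RH+f) = 0.5157 μm/a
  Cl⁻ term: 0.0175·110.5^0.57·exp(0.008·49+0.085·4.8) = 0.5691
  sum: 0.5157 + 0.5691 → r_corr = 1.085 μm/a
Convert to mass loss: 1.085 μm/a × 7.14 g/cm³ = 7.745 g·m⁻²·a⁻¹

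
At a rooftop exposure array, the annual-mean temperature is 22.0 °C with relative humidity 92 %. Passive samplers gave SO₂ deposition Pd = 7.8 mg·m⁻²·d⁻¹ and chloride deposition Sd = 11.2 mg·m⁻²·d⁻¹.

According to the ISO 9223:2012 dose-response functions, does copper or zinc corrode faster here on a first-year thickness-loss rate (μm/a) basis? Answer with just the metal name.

copper

copper: temperature factor f = -0.080·(12.0) = -0.9600
  sulphur-dioxide contribution → 0.7882 μm/a
  chloride contribution → 1.587 μm/a
  total first-year rate 2.375 μm/a
zinc: f(T) = -0.071·(T−10) [T>10 °C] = -0.8520
  sulphur-dioxide contribution → 0.9355 μm/a
  chloride contribution → 0.9394 μm/a
  ⇒ r_corr(zinc) = 1.875 μm/a
Ordering by μm/a: copper (2.38) > zinc (1.87)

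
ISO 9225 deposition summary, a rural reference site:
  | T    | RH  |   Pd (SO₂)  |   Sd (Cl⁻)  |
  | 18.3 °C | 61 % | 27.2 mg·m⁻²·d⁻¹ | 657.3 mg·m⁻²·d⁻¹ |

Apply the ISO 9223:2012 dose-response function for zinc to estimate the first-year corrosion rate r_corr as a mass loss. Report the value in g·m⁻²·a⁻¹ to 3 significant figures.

r_corr = 42.6 g·m⁻²·a⁻¹

zinc: temperature factor f = -0.071·(8.3) = -0.5893
  Pd branch = 0.0129·Pd^0.44·e^(0.046·RH+f) = 0.5064 μm/a
  Cl⁻ term: 0.0175·657.3^0.57·exp(0.008·61+0.085·18.3) = 5.453
  r_corr = 0.5064 + 5.453 = 5.96 μm/a
Convert to mass loss: 5.96 μm/a × 7.14 g/cm³ = 42.55 g·m⁻²·a⁻¹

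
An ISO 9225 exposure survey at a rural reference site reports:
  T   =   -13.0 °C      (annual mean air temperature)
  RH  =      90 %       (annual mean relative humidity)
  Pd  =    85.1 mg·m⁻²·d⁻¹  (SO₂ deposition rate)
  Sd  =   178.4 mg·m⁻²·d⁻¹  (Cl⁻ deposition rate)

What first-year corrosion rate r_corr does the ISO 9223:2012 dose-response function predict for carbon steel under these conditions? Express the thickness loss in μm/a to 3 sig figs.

carbon steel: f(T) = +0.150·(T−10) [T≤10 °C] = -3.4500
  sulphur-dioxide contribution → 3.427 μm/a
  chloride contribution → 29.41 μm/a
  ⇒ r_corr(carbon steel) = 32.84 μm/a

r_corr = 32.8 μm/a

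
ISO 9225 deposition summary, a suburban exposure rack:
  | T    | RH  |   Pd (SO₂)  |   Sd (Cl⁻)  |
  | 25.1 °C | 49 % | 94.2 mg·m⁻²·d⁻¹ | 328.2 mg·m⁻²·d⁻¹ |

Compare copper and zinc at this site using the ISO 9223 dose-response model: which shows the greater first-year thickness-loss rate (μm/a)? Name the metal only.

copper: temperature factor f = -0.080·(15.1) = -1.2080
  Pd branch = 0.0053·Pd^0.26·e^(0.059·RH+f) = 0.09299 μm/a
  Sd branch = 0.01025·Sd^0.27·e^(0.036·RH+0.049·T) = 0.9779 μm/a
  sum: 0.09299 + 0.9779 → r_corr = 1.071 μm/a
zinc: temperature factor f = -0.071·(15.1) = -1.0721
  SO₂ term: 0.0129·94.2^0.44·exp(0.046·49-1.0721) = 0.3108
  Cl⁻ term: 0.0175·328.2^0.57·exp(0.008·49+0.085·25.1) = 5.944
  r_corr = 0.3108 + 5.944 = 6.254 μm/a
Ordering by μm/a: zinc (6.25) > copper (1.07)

zinc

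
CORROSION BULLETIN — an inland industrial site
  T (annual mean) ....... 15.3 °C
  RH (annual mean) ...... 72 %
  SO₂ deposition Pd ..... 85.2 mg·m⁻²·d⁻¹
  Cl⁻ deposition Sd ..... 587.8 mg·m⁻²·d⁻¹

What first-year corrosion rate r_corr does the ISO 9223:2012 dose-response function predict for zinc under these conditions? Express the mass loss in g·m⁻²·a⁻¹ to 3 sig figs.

zinc: temperature factor f = -0.071·(5.3) = -0.3763
  Pd branch = 0.0129·Pd^0.44·e^(0.046·RH+f) = 1.718 μm/a
  Cl⁻ term: 0.0175·587.8^0.57·exp(0.008·72+0.085·15.3) = 4.33
  r_corr = 1.718 + 4.33 = 6.047 μm/a
Convert to mass loss: 6.047 μm/a × 7.14 g/cm³ = 43.18 g·m⁻²·a⁻¹

r_corr = 43.2 g·m⁻²·a⁻¹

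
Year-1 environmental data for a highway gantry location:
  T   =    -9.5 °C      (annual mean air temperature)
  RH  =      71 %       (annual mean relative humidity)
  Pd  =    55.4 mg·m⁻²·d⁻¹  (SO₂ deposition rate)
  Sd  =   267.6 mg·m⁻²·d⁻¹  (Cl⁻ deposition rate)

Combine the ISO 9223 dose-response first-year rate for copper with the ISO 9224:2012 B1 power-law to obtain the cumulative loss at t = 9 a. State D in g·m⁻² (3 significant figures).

D(9) = 17.8 g·m⁻²

copper: temperature factor f = +0.126·(-19.5) = -2.4570
  sulphur-dioxide contribution → 0.08507 μm/a
  chloride contribution → 0.375 μm/a
  ⇒ r_corr(copper) = 0.4601 μm/a
ISO 9224: D(t) = r_corr · t^b with b = 0.667 (copper, B1)
  D(9) = 0.4601 × 9^0.667 = 0.4601 × 4.33 = 1.992 μm
  Mass loss = 1.992 μm × 8.96 g/cm³ = 17.85 g·m⁻²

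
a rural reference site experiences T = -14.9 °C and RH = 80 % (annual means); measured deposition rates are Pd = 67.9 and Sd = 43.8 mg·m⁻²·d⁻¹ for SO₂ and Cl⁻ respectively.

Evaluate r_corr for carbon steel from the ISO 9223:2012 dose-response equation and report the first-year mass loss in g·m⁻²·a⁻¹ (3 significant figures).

carbon steel: f(T) = +0.150·(T−10) [T≤10 °C] = -3.7350
  sulphur-dioxide contribution → 1.876 μm/a
  chloride contribution → 8.204 μm/a
  ⇒ r_corr(carbon steel) = 10.08 μm/a
Convert to mass loss: 10.08 μm/a × 7.85 g/cm³ = 79.13 g·m⁻²·a⁻¹

r_corr = 79.1 g·m⁻²·a⁻¹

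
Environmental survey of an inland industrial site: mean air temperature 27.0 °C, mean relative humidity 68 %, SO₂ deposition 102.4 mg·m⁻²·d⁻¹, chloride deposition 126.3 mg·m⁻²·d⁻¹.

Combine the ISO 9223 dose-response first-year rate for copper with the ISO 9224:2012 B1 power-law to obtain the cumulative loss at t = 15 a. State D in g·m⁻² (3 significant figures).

copper: f(T) = -0.080·(T−10) [T>10 °C] = -1.3600
  sulphur-dioxide contribution → 0.2504 μm/a
  chloride contribution → 1.644 μm/a
  total first-year rate 1.894 μm/a
ISO 9224: D(t) = r_corr · t^b with b = 0.667 (copper, B1)
  D(15) = 1.894 × 15^0.667 = 1.894 × 6.088 = 11.53 μm
  Mass loss = 11.53 μm × 8.96 g/cm³ = 103.3 g·m⁻²

D(15) = 103 g·m⁻²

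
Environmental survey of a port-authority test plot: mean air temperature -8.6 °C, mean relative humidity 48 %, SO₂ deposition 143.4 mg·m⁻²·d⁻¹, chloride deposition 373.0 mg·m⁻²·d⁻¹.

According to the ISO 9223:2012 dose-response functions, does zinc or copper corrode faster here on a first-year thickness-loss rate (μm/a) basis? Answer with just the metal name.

zinc: f(T) = +0.038·(T−10) [T≤10 °C] = -0.7068
  Pd branch = 0.0129·Pd^0.44·e^(0.046·RH+f) = 0.5146 μm/a
  Sd branch = 0.0175·Sd^0.57·e^(0.008·RH+0.085·T) = 0.3616 μm/a
  sum: 0.5146 + 0.3616 → r_corr = 0.8761 μm/a
copper: f(T) = +0.126·(T−10) [T≤10 °C] = -2.3436
  Pd branch = 0.0053·Pd^0.26·e^(0.059·RH+f) = 0.03141 μm/a
  Sd branch = 0.01025·Sd^0.27·e^(0.036·RH+0.049·T) = 0.1873 μm/a
  r_corr = 0.03141 + 0.1873 = 0.2187 μm/a
Ordering by μm/a: zinc (0.876) > copper (0.219)

zinc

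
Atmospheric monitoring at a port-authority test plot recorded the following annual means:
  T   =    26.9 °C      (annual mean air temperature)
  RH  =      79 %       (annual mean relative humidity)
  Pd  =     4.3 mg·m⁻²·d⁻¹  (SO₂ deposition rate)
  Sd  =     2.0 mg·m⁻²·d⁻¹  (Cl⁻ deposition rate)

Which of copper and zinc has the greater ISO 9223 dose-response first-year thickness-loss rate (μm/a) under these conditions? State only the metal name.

copper

copper: temperature factor f = -0.080·(16.9) = -1.3520
  SO₂ term: 0.0053·4.3^0.26·exp(0.059·79-1.3520) = 0.2119
  Sd branch = 0.01025·Sd^0.27·e^(0.036·RH+0.049·T) = 0.7936 μm/a
  sum: 0.2119 + 0.7936 → r_corr = 1.005 μm/a
zinc: T>10 °C ⇒ hinge -0.071·(26.9−10) = -1.1999
  SO₂ term: 0.0129·4.3^0.44·exp(0.046·79-1.1999) = 0.2795
  Cl⁻ term: 0.0175·2.0^0.57·exp(0.008·79+0.085·26.9) = 0.481
  r_corr = 0.2795 + 0.481 = 0.7605 μm/a
Ordering by μm/a: copper (1.01) > zinc (0.76)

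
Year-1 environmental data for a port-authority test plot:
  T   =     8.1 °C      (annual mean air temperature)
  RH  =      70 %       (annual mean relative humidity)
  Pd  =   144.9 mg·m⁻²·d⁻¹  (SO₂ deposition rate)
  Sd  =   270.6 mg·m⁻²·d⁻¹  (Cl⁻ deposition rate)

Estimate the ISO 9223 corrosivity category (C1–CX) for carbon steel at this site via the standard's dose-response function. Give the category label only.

carbon steel: f(T) = +0.150·(T−10) [T≤10 °C] = -0.2850
  sulphur-dioxide contribution → 71.77 μm/a
  chloride contribution → 45.77 μm/a
  total first-year rate 117.5 μm/a
Category bounds: 80…200 μm/a bracket r_corr ⇒ C5

C5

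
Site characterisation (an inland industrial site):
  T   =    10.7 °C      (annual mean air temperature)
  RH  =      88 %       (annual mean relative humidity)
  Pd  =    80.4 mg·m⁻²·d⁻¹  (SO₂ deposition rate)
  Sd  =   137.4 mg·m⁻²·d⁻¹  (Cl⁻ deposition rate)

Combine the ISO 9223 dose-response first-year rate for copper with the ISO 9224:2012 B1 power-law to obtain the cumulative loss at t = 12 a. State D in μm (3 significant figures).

D(12) = 22.9 μm

copper: T>10 °C ⇒ hinge -0.080·(10.7−10) = -0.0560
  Pd branch = 0.0053·Pd^0.26·e^(0.059·RH+f) = 2.82 μm/a
  Sd branch = 0.01025·Sd^0.27·e^(0.036·RH+0.049·T) = 1.554 μm/a
  r_corr = 2.82 + 1.554 = 4.374 μm/a
Long-term exponent b (ISO 9224 Table 2, B1) = 0.667
  D(12) = 4.374 × 12^0.667 = 4.374 × 5.246 = 22.94 μm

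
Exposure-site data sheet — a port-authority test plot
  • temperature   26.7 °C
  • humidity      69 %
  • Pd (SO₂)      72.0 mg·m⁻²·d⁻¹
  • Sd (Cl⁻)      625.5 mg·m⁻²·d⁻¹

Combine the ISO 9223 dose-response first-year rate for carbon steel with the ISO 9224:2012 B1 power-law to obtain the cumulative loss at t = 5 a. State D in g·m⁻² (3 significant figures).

D(5) = 3.33e+03 g·m⁻²

carbon steel: temperature factor f = -0.054·(16.7) = -0.9018
  Pd branch = 1.77·Pd^0.52·e^(0.02·RH+f) = 26.39 μm/a
  Cl⁻ term: 0.102·625.5^0.62·exp(0.033·69+0.04·26.7) = 156.7
  r_corr = 26.39 + 156.7 = 183.1 μm/a
ISO 9224: D(t) = r_corr · t^b with b = 0.523 (carbon steel, B1)
  D(5) = 183.1 × 5^0.523 = 183.1 × 2.32 = 424.8 μm
  Mass loss = 424.8 μm × 7.85 g/cm³ = 3334 g·m⁻²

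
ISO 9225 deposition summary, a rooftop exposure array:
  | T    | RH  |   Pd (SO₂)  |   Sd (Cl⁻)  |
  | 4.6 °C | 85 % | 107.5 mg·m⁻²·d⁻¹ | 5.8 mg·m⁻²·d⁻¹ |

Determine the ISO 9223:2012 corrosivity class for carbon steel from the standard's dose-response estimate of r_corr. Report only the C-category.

C4

carbon steel: temperature factor f = +0.150·(-5.4) = -0.8100
  sulphur-dioxide contribution → 49.07 μm/a
  chloride contribution → 6.026 μm/a
  total first-year rate 55.1 μm/a
ISO 9223 Table 2 (carbon steel): 50 < 55.1 ≤ 80 μm/a ⇒ C4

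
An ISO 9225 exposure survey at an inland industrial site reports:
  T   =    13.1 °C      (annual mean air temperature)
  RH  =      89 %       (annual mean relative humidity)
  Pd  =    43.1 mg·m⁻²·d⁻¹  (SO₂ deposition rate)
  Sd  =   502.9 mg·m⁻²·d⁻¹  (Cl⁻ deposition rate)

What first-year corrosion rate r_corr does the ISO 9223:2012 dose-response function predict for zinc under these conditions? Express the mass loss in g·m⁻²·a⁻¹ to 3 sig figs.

zinc: temperature factor f = -0.071·(3.1) = -0.2201
  sulphur-dioxide contribution → 3.252 μm/a
  chloride contribution → 3.764 μm/a
  ⇒ r_corr(zinc) = 7.016 μm/a
Convert to mass loss: 7.016 μm/a × 7.14 g/cm³ = 50.1 g·m⁻²·a⁻¹

r_corr = 50.1 g·m⁻²·a⁻¹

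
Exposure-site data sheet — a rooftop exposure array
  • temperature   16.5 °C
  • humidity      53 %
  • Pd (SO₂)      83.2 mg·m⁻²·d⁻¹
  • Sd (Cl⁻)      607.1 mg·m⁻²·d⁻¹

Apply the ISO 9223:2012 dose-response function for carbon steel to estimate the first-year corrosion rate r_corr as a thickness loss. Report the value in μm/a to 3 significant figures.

r_corr = 96.2 μm/a

carbon steel: f(T) = -0.054·(T−10) [T>10 °C] = -0.3510
  Pd branch = 1.77·Pd^0.52·e^(0.02·RH+f) = 35.84 μm/a
  Cl⁻ term: 0.102·607.1^0.62·exp(0.033·53+0.04·16.5) = 60.32
  r_corr = 35.84 + 60.32 = 96.16 μm/a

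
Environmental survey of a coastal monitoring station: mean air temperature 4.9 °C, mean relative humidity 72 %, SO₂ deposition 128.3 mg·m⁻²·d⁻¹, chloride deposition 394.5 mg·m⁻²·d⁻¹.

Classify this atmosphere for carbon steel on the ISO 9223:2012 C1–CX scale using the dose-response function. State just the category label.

carbon steel: temperature factor f = +0.150·(-5.1) = -0.7650
  sulphur-dioxide contribution → 43.39 μm/a
  chloride contribution → 54.34 μm/a
  ⇒ r_corr(carbon steel) = 97.74 μm/a
97.7 μm/a falls in (80, 200] for carbon steel → category C5

C5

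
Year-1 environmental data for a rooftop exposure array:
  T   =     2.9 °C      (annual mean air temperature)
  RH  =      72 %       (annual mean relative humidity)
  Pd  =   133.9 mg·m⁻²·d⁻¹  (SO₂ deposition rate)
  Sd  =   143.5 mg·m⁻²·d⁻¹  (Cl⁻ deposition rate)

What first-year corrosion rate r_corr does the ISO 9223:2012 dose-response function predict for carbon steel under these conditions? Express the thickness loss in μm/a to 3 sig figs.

r_corr = 59.7 μm/a

carbon steel: temperature factor f = +0.150·(-7.1) = -1.0650
  sulphur-dioxide contribution → 32.87 μm/a
  chloride contribution → 26.8 μm/a
  total first-year rate 59.67 μm/a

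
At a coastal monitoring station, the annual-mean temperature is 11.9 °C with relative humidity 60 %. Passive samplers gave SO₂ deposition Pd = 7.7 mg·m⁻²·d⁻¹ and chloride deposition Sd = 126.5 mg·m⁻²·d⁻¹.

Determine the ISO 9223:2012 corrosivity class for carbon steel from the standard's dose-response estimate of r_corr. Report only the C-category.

C3

carbon steel: f(T) = -0.054·(T−10) [T>10 °C] = -0.1026
  Pd branch = 1.77·Pd^0.52·e^(0.02·RH+f) = 15.33 μm/a
  Cl⁻ term: 0.102·126.5^0.62·exp(0.033·60+0.04·11.9) = 23.91
  sum: 15.33 + 23.91 → r_corr = 39.24 μm/a
Category bounds: 25…50 μm/a bracket r_corr ⇒ C3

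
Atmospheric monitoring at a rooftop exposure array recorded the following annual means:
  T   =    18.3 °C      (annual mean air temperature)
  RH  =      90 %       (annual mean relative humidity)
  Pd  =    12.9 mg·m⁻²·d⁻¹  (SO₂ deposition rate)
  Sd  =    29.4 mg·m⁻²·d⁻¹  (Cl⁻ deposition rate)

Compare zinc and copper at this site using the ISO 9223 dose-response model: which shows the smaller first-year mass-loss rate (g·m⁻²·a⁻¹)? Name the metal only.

zinc: f(T) = -0.071·(T−10) [T>10 °C] = -0.5893
  SO₂ term: 0.0129·12.9^0.44·exp(0.046·90-0.5893) = 1.385
  Sd branch = 0.0175·Sd^0.57·e^(0.008·RH+0.085·T) = 1.17 μm/a
  sum: 1.385 + 1.17 → r_corr = 2.555 μm/a
  mass loss = 2.555 μm/a × 7.14 g/cm³ = 18.24 g·m⁻²·a⁻¹
copper: T>10 °C ⇒ hinge -0.080·(18.3−10) = -0.6640
  SO₂ term: 0.0053·12.9^0.26·exp(0.059·90-0.6640) = 1.073
  Sd branch = 0.01025·Sd^0.27·e^(0.036·RH+0.049·T) = 1.599 μm/a
  sum: 1.073 + 1.599 → r_corr = 2.672 μm/a
  mass loss = 2.672 μm/a × 8.96 g/cm³ = 23.94 g·m⁻²·a⁻¹
Ordering by g·m⁻²·a⁻¹: copper (23.9) > zinc (18.2)

zinc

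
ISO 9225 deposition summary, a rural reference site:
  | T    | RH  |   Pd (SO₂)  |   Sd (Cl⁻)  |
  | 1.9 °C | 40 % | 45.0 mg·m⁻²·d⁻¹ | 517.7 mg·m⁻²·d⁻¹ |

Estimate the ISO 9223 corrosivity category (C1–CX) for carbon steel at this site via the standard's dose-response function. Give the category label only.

C3

carbon steel: temperature factor f = +0.150·(-8.1) = -1.2150
  sulphur-dioxide contribution → 8.461 μm/a
  chloride contribution → 19.84 μm/a
  total first-year rate 28.3 μm/a
ISO 9223 Table 2 (carbon steel): 25 < 28.3 ≤ 50 μm/a ⇒ C3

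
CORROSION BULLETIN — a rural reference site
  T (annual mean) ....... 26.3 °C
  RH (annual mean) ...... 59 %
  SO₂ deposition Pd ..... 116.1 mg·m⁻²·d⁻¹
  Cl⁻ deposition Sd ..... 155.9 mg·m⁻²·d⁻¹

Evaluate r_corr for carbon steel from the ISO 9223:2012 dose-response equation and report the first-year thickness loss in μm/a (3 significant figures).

r_corr = 75.1 μm/a

carbon steel: temperature factor f = -0.054·(16.3) = -0.8802
  SO₂ term: 1.77·116.1^0.52·exp(0.02·59-0.8802) = 28.31
  Sd branch = 0.102·Sd^0.62·e^(0.033·RH+0.04·T) = 46.84 μm/a
  r_corr = 28.31 + 46.84 = 75.15 μm/a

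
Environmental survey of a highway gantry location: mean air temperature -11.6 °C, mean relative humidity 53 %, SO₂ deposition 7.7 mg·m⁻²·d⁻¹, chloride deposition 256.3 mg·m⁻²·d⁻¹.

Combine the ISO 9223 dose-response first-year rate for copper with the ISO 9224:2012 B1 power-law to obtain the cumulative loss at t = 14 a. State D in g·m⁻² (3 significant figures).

D(14) = 9.82 g·m⁻²

copper: T≤10 °C ⇒ hinge +0.126·(-11.6−10) = -2.7216
  sulphur-dioxide contribution → 0.01352 μm/a
  chloride contribution → 0.1749 μm/a
  total first-year rate 0.1884 μm/a
Long-term exponent b (ISO 9224 Table 2, B1) = 0.667
  D(14) = 0.1884 × 14^0.667 = 0.1884 × 5.814 = 1.096 μm
  Mass loss = 1.096 μm × 8.96 g/cm³ = 9.817 g·m⁻²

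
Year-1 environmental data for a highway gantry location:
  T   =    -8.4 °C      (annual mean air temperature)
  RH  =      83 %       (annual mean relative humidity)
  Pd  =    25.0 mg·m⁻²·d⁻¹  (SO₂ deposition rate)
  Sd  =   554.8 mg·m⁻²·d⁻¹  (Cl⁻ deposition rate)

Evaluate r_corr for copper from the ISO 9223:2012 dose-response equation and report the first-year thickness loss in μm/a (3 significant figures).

r_corr = 0.904 μm/a

copper: T≤10 °C ⇒ hinge +0.126·(-8.4−10) = -2.3184
  Pd branch = 0.0053·Pd^0.26·e^(0.059·RH+f) = 0.1613 μm/a
  Sd branch = 0.01025·Sd^0.27·e^(0.036·RH+0.049·T) = 0.7423 μm/a
  r_corr = 0.1613 + 0.7423 = 0.9036 μm/a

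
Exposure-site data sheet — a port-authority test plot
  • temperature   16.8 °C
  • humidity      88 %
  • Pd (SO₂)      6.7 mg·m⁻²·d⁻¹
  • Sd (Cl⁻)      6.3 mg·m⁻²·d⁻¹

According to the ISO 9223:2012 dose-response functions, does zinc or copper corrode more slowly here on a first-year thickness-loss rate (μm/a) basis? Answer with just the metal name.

zinc: T>10 °C ⇒ hinge -0.071·(16.8−10) = -0.4828
  SO₂ term: 0.0129·6.7^0.44·exp(0.046·88-0.4828) = 1.053
  Sd branch = 0.0175·Sd^0.57·e^(0.008·RH+0.085·T) = 0.4213 μm/a
  sum: 1.053 + 0.4213 → r_corr = 1.474 μm/a
copper: f(T) = -0.080·(T−10) [T>10 °C] = -0.5440
  SO₂ term: 0.0053·6.7^0.26·exp(0.059·88-0.5440) = 0.9071
  Sd branch = 0.01025·Sd^0.27·e^(0.036·RH+0.049·T) = 0.9118 μm/a
  sum: 0.9071 + 0.9118 → r_corr = 1.819 μm/a
Ordering by μm/a: copper (1.82) > zinc (1.47)

zinc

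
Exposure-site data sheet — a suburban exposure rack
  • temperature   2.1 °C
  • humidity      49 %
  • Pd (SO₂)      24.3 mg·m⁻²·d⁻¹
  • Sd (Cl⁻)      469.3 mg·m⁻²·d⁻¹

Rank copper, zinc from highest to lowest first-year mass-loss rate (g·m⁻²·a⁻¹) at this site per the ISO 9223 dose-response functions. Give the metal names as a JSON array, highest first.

copper: temperature factor f = +0.126·(-7.9) = -0.9954
  sulphur-dioxide contribution → 0.08087 μm/a
  chloride contribution → 0.349 μm/a
  ⇒ r_corr(copper) = 0.4298 μm/a
  mass loss = 0.4298 μm/a × 8.96 g/cm³ = 3.851 g·m⁻²·a⁻¹
zinc: temperature factor f = +0.038·(-7.9) = -0.3002
  sulphur-dioxide contribution → 0.3705 μm/a
  chloride contribution → 1.032 μm/a
  total first-year rate 1.402 μm/a
  mass loss = 1.402 μm/a × 7.14 g/cm³ = 10.01 g·m⁻²·a⁻¹
Ordering by g·m⁻²·a⁻¹: zinc (10) > copper (3.85)

["zinc", "copper"]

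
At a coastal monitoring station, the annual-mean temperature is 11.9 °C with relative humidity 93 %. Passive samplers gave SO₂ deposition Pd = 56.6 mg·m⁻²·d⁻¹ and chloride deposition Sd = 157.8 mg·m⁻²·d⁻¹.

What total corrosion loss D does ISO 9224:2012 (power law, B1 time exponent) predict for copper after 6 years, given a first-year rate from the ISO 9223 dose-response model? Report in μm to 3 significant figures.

D(6) = 17.1 μm

copper: temperature factor f = -0.080·(1.9) = -0.1520
  sulphur-dioxide contribution → 3.14 μm/a
  chloride contribution → 2.049 μm/a
  total first-year rate 5.189 μm/a
Power-law: D(6) = r_corr · 6^0.667
  D(6) = 5.189 × 6^0.667 = 5.189 × 3.304 = 17.14 μm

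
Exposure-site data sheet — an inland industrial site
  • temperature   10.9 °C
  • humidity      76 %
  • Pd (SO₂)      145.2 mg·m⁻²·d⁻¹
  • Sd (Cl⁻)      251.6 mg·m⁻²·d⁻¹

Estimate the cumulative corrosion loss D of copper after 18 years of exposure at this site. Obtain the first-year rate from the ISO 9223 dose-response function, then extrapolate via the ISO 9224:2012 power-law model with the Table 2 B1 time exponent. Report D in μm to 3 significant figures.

copper: T>10 °C ⇒ hinge -0.080·(10.9−10) = -0.0720
  sulphur-dioxide contribution → 1.594 μm/a
  chloride contribution → 1.2 μm/a
  ⇒ r_corr(copper) = 2.794 μm/a
Power-law: D(18) = r_corr · 18^0.667
  D(18) = 2.794 × 18^0.667 = 2.794 × 6.875 = 19.21 μm

D(18) = 19.2 μm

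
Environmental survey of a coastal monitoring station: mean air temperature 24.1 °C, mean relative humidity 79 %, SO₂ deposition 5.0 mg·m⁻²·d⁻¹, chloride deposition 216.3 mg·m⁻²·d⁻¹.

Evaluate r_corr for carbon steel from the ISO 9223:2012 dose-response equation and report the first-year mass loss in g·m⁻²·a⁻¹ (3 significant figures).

carbon steel: f(T) = -0.054·(T−10) [T>10 °C] = -0.7614
  SO₂ term: 1.77·5.0^0.52·exp(0.02·79-0.7614) = 9.267
  Sd branch = 0.102·Sd^0.62·e^(0.033·RH+0.04·T) = 101.7 μm/a
  r_corr = 9.267 + 101.7 = 110.9 μm/a
Convert to mass loss: 110.9 μm/a × 7.85 g/cm³ = 870.9 g·m⁻²·a⁻¹

r_corr = 871 g·m⁻²·a⁻¹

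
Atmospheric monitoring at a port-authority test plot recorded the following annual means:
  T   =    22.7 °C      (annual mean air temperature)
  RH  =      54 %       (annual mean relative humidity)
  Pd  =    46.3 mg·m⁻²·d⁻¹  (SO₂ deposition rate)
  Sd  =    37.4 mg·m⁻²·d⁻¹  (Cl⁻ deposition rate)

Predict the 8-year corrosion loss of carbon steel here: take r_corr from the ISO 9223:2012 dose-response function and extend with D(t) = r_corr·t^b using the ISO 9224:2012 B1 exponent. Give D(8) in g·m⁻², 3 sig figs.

D(8) = 780 g·m⁻²

carbon steel: f(T) = -0.054·(T−10) [T>10 °C] = -0.6858
  SO₂ term: 1.77·46.3^0.52·exp(0.02·54-0.6858) = 19.29
  Cl⁻ term: 0.102·37.4^0.62·exp(0.033·54+0.04·22.7) = 14.19
  r_corr = 19.29 + 14.19 = 33.48 μm/a
ISO 9224: D(t) = r_corr · t^b with b = 0.523 (carbon steel, B1)
  D(8) = 33.48 × 8^0.523 = 33.48 × 2.967 = 99.33 μm
  Mass loss = 99.33 μm × 7.85 g/cm³ = 779.8 g·m⁻²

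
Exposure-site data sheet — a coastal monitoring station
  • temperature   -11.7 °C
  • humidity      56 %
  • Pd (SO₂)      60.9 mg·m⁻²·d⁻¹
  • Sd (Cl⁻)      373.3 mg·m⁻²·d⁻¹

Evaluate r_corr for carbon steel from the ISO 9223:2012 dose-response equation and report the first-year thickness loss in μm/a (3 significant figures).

carbon steel: temperature factor f = +0.150·(-21.7) = -3.2550
  Pd branch = 1.77·Pd^0.52·e^(0.02·RH+f) = 1.773 μm/a
  Sd branch = 0.102·Sd^0.62·e^(0.033·RH+0.04·T) = 15.94 μm/a
  r_corr = 1.773 + 15.94 = 17.72 μm/a

r_corr = 17.7 μm/a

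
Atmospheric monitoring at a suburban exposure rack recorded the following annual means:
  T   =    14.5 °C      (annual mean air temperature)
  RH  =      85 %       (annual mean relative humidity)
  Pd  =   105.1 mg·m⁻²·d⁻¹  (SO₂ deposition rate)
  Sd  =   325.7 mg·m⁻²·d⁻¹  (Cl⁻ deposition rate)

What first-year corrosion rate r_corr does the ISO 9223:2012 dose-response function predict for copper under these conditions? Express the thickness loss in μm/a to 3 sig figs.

r_corr = 3.99 μm/a

copper: f(T) = -0.080·(T−10) [T>10 °C] = -0.3600
  sulphur-dioxide contribution → 1.869 μm/a
  chloride contribution → 2.122 μm/a
  total first-year rate 3.99 μm/a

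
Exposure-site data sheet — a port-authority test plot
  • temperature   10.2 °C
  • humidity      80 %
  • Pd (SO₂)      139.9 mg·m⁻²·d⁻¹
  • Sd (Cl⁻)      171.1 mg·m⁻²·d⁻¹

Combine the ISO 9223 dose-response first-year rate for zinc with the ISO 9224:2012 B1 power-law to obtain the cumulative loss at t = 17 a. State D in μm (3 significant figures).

zinc: f(T) = -0.071·(T−10) [T>10 °C] = -0.0142
  Pd branch = 0.0129·Pd^0.44·e^(0.046·RH+f) = 4.434 μm/a
  Sd branch = 0.0175·Sd^0.57·e^(0.008·RH+0.085·T) = 1.481 μm/a
  sum: 4.434 + 1.481 → r_corr = 5.915 μm/a
Long-term exponent b (ISO 9224 Table 2, B1) = 0.813
  D(17) = 5.915 × 17^0.813 = 5.915 × 10.01 = 59.19 μm

D(17) = 59.2 μm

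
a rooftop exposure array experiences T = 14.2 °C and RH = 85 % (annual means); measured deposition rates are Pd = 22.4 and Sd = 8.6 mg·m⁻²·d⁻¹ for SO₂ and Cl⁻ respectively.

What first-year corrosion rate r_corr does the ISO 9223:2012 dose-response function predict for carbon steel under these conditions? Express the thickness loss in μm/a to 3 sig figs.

carbon steel: f(T) = -0.054·(T−10) [T>10 °C] = -0.2268
  sulphur-dioxide contribution → 38.9 μm/a
  chloride contribution → 11.29 μm/a
  total first-year rate 50.19 μm/a

r_corr = 50.2 μm/a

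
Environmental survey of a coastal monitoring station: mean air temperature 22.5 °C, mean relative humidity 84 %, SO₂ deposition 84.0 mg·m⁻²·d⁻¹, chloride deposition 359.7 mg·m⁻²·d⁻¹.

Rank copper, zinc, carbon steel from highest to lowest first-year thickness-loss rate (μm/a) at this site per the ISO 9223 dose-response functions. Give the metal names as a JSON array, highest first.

copper: temperature factor f = -0.080·(12.5) = -1.0000
  sulphur-dioxide contribution → 0.8763 μm/a
  chloride contribution → 3.111 μm/a
  total first-year rate 3.988 μm/a
zinc: f(T) = -0.071·(T−10) [T>10 °C] = -0.8875
  sulphur-dioxide contribution → 1.778 μm/a
  chloride contribution → 6.643 μm/a
  ⇒ r_corr(zinc) = 8.421 μm/a
carbon steel: temperature factor f = -0.054·(12.5) = -0.6750
  sulphur-dioxide contribution → 48.42 μm/a
  chloride contribution → 154.2 μm/a
  ⇒ r_corr(carbon steel) = 202.6 μm/a
Ordering by μm/a: carbon steel (203) > zinc (8.42) > copper (3.99)

["carbon steel", "zinc", "copper"]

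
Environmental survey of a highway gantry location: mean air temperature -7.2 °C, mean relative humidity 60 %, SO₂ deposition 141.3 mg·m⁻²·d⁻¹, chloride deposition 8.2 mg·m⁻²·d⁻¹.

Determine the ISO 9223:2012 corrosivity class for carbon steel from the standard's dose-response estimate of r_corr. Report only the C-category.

carbon steel: f(T) = +0.150·(T−10) [T≤10 °C] = -2.5800
  SO₂ term: 1.77·141.3^0.52·exp(0.02·60-2.5800) = 5.844
  Cl⁻ term: 0.102·8.2^0.62·exp(0.033·60+0.04·-7.2) = 2.042
  sum: 5.844 + 2.042 → r_corr = 7.886 μm/a
7.89 μm/a falls in (1.3, 25] for carbon steel → category C2

C2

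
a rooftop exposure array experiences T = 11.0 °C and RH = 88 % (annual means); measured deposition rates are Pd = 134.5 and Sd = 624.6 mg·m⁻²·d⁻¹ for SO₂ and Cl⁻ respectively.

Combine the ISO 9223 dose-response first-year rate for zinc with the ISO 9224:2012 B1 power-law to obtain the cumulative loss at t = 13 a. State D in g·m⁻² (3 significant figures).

zinc: temperature factor f = -0.071·(1.0) = -0.0710
  Pd branch = 0.0129·Pd^0.44·e^(0.046·RH+f) = 5.949 μm/a
  Sd branch = 0.0175·Sd^0.57·e^(0.008·RH+0.085·T) = 3.535 μm/a
  r_corr = 5.949 + 3.535 = 9.483 μm/a
ISO 9224: D(t) = r_corr · t^b with b = 0.813 (zinc, B1)
  D(13) = 9.483 × 13^0.813 = 9.483 × 8.047 = 76.31 μm
  Mass loss = 76.31 μm × 7.14 g/cm³ = 544.9 g·m⁻²

D(13) = 545 g·m⁻²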